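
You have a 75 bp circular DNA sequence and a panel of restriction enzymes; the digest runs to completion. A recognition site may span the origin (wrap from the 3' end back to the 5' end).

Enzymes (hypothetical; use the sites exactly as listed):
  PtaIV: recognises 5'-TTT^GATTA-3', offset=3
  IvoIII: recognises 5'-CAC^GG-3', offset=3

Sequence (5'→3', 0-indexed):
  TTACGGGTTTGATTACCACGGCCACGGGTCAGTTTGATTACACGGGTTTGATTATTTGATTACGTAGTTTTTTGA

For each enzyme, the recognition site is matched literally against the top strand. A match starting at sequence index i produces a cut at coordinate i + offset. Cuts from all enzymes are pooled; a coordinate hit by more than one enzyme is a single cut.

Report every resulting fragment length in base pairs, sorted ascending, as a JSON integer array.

Per-enzyme occurrences:
  PtaIV (TTTGATTA, off=3): starts [7, 32, 46, 54, 70] → cuts [10, 35, 49, 57, 73]
  IvoIII (CACGG, off=3): starts [16, 22, 40] → cuts [19, 25, 43]

All cut coordinates (distinct, sorted): [10, 19, 25, 35, 43, 49, 57, 73]

Fragment lengths:
  10→19: 9 bp
  19→25: 6 bp
  25→35: 10 bp
  35→43: 8 bp
  43→49: 6 bp
  49→57: 8 bp
  57→73: 16 bp
  73→10 (wrap): 75-73+10 = 12 bp

[6,6,8,8,9,10,12,16]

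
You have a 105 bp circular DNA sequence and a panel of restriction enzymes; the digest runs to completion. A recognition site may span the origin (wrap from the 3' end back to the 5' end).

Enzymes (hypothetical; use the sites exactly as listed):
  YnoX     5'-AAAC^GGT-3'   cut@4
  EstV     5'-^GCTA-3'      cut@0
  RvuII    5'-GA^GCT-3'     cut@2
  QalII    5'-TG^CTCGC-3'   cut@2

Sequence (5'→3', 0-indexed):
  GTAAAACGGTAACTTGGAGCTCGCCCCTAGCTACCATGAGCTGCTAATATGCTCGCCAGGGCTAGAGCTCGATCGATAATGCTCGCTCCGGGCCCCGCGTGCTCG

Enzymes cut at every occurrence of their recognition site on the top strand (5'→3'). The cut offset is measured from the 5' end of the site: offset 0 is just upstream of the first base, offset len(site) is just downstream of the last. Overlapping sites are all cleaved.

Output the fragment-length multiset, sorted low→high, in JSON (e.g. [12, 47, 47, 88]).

Scan for sites:
  YnoX (AAACGGT, off=4): starts [3] → cuts [7]
  EstV (GCTA, off=0): starts [29, 42, 60] → cuts [29, 42, 60]
  RvuII (GAGCT, off=2): starts [16, 37, 64] → cuts [18, 39, 66]
  QalII (TGCTCGC, off=2): starts [49, 79] → cuts [51, 81]

All cut coordinates (distinct, sorted): [7, 18, 29, 39, 42, 51, 60, 66, 81]

Fragments:
  7→18: 11 bp
  18→29: 11 bp
  29→39: 10 bp
  39→42: 3 bp
  42→51: 9 bp
  51→60: 9 bp
  60→66: 6 bp
  66→81: 15 bp
  81→7 (wrap): 105-81+7 = 31 bp

[3,6,9,9,10,11,11,15,31]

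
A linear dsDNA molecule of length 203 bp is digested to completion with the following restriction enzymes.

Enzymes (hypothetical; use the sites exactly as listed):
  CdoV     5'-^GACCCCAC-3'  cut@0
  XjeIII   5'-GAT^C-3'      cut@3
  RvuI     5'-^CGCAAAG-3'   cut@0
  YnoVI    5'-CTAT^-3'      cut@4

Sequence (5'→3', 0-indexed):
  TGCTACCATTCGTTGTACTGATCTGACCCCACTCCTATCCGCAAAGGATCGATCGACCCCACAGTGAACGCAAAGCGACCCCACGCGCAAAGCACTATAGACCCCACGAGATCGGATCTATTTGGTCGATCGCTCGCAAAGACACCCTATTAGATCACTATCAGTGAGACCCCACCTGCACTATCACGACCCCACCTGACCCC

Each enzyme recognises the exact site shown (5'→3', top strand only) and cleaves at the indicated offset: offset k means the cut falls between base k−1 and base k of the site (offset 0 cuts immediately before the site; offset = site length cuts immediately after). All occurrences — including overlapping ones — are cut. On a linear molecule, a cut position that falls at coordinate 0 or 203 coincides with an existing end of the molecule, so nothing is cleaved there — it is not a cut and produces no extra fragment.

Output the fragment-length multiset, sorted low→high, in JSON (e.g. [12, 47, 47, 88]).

Site scan:
  CdoV (GACCCCAC, off=0): starts [24, 54, 76, 99, 167, 187] → cuts [24, 54, 76, 99, 167, 187]
  XjeIII (GATC, off=3): starts [19, 46, 50, 109, 114, 127, 152] → cuts [22, 49, 53, 112, 117, 130, 155]
  RvuI (CGCAAAG, off=0): starts [39, 68, 85, 134] → cuts [39, 68, 85, 134]
  YnoVI (CTAT, off=4): starts [34, 94, 117, 146, 157, 180] → cuts [38, 98, 121, 150, 161, 184]

Pooled cuts: [22, 24, 38, 39, 49, 53, 54, 68, 76, 85, 98, 99, 112, 117, 121, 130, 134, 150, 155, 161, 167, 184, 187]

Fragments:
  [0,22): 22 bp
  [22,24): 2 bp
  [24,38): 14 bp
  [38,39): 1 bp
  [39,49): 10 bp
  [49,53): 4 bp
  [53,54): 1 bp
  [54,68): 14 bp
  [68,76): 8 bp
  [76,85): 9 bp
  [85,98): 13 bp
  [98,99): 1 bp
  [99,112): 13 bp
  [112,117): 5 bp
  [117,121): 4 bp
  [121,130): 9 bp
  [130,134): 4 bp
  [134,150): 16 bp
  [150,155): 5 bp
  [155,161): 6 bp
  [161,167): 6 bp
  [167,184): 17 bp
  [184,187): 3 bp
  [187,203): 16 bp

[1,1,1,2,3,4,4,4,5,5,6,6,8,9,9,10,13,13,14,14,16,16,17,22]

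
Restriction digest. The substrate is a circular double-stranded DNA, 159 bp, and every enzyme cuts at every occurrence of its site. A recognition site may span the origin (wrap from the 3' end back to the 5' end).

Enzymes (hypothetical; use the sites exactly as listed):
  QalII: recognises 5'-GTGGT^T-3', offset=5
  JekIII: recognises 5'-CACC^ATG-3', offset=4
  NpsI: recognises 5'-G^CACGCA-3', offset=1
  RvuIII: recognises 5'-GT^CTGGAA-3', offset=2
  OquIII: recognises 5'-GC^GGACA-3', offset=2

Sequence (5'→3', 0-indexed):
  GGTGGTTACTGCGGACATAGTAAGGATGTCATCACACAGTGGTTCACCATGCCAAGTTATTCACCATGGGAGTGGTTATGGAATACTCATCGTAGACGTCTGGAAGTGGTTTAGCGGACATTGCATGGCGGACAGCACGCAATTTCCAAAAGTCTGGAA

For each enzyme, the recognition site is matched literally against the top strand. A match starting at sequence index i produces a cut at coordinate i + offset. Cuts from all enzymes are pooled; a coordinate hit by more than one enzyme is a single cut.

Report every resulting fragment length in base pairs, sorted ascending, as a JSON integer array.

Scan for sites:
  QalII GTGGTT/5: at [1, 38, 71, 105] ⇒ [6, 43, 76, 110]
  JekIII CACCATG/4: at [44, 61] ⇒ [48, 65]
  NpsI GCACGCA/1: at [134] ⇒ [135]
  RvuIII GTCTGGAA/2: at [97, 151] ⇒ [99, 153]
  OquIII GCGGACA/2: at [10, 113, 127] ⇒ [12, 115, 129]

All cut coordinates (distinct, sorted): [6, 12, 43, 48, 65, 76, 99, 110, 115, 129, 135, 153]

Fragments:
  6→12: 6 bp
  12→43: 31 bp
  43→48: 5 bp
  48→65: 17 bp
  65→76: 11 bp
  76→99: 23 bp
  99→110: 11 bp
  110→115: 5 bp
  115→129: 14 bp
  129→135: 6 bp
  135→153: 18 bp
  153→6 (wrap): 159-153+6 = 12 bp

[5,5,6,6,11,11,12,14,17,18,23,31]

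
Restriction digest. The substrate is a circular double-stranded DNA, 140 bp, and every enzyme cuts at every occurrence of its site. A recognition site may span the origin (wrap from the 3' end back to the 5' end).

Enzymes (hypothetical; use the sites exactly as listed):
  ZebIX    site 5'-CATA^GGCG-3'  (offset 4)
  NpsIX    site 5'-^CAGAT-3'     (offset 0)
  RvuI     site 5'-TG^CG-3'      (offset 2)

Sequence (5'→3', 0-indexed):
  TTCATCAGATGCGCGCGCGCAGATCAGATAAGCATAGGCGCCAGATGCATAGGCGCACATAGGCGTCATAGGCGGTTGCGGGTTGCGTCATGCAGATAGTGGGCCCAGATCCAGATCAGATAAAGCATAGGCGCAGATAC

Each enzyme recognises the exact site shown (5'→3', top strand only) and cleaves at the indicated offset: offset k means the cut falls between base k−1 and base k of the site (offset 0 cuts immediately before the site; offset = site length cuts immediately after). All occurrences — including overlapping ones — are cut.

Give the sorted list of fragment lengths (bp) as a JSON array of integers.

Site scan:
  ZebIX CATAGGCG/4: at [32, 47, 57, 66, 125] ⇒ [36, 51, 61, 70, 129]
  NpsIX CAGAT/0: at [5, 19, 24, 41, 92, 105, 111, 116, 133] ⇒ [5, 19, 24, 41, 92, 105, 111, 116, 133]
  RvuI TGCG/2: at [9, 76, 83] ⇒ [11, 78, 85]

Pooled cuts: [5, 11, 19, 24, 36, 41, 51, 61, 70, 78, 85, 92, 105, 111, 116, 129, 133]

Fragment lengths:
  5→11: 6 bp
  11→19: 8 bp
  19→24: 5 bp
  24→36: 12 bp
  36→41: 5 bp
  41→51: 10 bp
  51→61: 10 bp
  61→70: 9 bp
  70→78: 8 bp
  78→85: 7 bp
  85→92: 7 bp
  92→105: 13 bp
  105→111: 6 bp
  111→116: 5 bp
  116→129: 13 bp
  129→133: 4 bp
  133→5 (wrap): 140-133+5 = 12 bp

[4,5,5,5,6,6,7,7,8,8,9,10,10,12,12,13,13]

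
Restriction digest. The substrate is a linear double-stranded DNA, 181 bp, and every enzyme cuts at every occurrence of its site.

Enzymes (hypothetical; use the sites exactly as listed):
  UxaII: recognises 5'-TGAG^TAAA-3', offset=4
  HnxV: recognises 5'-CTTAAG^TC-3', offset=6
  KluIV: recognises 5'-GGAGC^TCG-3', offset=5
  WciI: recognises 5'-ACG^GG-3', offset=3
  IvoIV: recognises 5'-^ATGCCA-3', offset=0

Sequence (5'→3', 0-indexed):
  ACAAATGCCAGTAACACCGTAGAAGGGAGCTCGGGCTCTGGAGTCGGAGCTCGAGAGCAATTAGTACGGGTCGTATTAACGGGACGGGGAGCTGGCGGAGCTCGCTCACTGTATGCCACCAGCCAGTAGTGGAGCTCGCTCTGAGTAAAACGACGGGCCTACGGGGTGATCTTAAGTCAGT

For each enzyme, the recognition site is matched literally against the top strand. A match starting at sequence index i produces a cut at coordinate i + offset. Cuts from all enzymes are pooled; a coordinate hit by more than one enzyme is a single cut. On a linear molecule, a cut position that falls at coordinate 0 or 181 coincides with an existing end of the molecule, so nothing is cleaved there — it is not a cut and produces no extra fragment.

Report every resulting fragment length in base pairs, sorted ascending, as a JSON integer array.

[4,5,5,8,10,10,11,13,13,15,18,20,23,26]

Per-enzyme occurrences:
  UxaII (TGAGTAAA, off=4): starts [141] → cuts [145]
  HnxV (CTTAAGTC, off=6): starts [170] → cuts [176]
  KluIV (GGAGCTCG, off=5): starts [25, 45, 96, 130] → cuts [30, 50, 101, 135]
  WciI (ACGGG, off=3): starts [65, 78, 83, 152, 160] → cuts [68, 81, 86, 155, 163]
  IvoIV (ATGCCA, off=0): starts [4, 112] → cuts [4, 112]

Pooled cuts: [4, 30, 50, 68, 81, 86, 101, 112, 135, 145, 155, 163, 176]

Fragments:
  [0,4): 4 bp
  [4,30): 26 bp
  [30,50): 20 bp
  [50,68): 18 bp
  [68,81): 13 bp
  [81,86): 5 bp
  [86,101): 15 bp
  [101,112): 11 bp
  [112,135): 23 bp
  [135,145): 10 bp
  [145,155): 10 bp
  [155,163): 8 bp
  [163,176): 13 bp
  [176,181): 5 bp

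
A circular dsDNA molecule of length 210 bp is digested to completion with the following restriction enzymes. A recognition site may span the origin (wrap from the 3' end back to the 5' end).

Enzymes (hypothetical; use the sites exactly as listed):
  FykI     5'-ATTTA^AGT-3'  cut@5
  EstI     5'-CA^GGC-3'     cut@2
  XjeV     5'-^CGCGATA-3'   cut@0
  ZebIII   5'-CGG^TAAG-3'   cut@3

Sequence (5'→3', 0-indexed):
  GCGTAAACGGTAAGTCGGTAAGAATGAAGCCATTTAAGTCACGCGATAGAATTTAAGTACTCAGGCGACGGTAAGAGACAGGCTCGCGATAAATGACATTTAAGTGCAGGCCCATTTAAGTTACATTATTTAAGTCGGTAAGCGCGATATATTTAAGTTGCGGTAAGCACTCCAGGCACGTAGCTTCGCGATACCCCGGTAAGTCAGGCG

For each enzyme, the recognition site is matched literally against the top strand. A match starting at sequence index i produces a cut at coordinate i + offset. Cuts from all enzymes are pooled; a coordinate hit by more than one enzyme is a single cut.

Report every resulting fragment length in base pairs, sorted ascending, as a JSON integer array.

[4,4,5,6,6,7,8,8,8,8,9,10,11,12,13,13,14,14,14,18,18]

Site scan:
  FykI (ATTTAAGT, off=5): starts [31, 50, 97, 113, 127, 150] → cuts [36, 55, 102, 118, 132, 155]
  EstI (CAGGC, off=2): starts [61, 78, 106, 172, 204] → cuts [63, 80, 108, 174, 206]
  XjeV (CGCGATA, off=0): starts [41, 84, 142, 186] → cuts [41, 84, 142, 186]
  ZebIII (CGGTAAG, off=3): starts [7, 15, 68, 135, 160, 196] → cuts [10, 18, 71, 138, 163, 199]

Pooled cuts: [10, 18, 36, 41, 55, 63, 71, 80, 84, 102, 108, 118, 132, 138, 142, 155, 163, 174, 186, 199, 206]

Fragments:
  10→18: 8 bp
  18→36: 18 bp
  36→41: 5 bp
  41→55: 14 bp
  55→63: 8 bp
  63→71: 8 bp
  71→80: 9 bp
  80→84: 4 bp
  84→102: 18 bp
  102→108: 6 bp
  108→118: 10 bp
  118→132: 14 bp
  132→138: 6 bp
  138→142: 4 bp
  142→155: 13 bp
  155→163: 8 bp
  163→174: 11 bp
  174→186: 12 bp
  186→199: 13 bp
  199→206: 7 bp
  206→10 (wrap): 210-206+10 = 14 bp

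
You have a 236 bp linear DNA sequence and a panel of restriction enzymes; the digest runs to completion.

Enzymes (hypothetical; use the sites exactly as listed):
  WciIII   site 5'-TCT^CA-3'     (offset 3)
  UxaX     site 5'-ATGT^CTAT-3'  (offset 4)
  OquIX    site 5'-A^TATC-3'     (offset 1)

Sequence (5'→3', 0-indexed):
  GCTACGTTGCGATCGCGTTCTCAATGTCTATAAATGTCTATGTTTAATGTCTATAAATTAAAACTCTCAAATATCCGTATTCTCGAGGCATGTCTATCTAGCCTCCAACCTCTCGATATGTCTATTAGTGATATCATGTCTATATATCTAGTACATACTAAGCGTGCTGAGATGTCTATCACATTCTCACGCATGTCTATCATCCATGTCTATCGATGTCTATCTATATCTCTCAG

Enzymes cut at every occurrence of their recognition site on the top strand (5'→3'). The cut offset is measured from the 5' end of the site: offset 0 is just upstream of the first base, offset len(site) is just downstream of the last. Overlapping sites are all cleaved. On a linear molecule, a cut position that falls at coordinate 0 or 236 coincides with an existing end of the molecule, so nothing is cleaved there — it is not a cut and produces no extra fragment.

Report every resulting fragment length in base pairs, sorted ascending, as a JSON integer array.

[3,4,5,6,7,7,8,9,10,10,10,12,13,13,17,21,22,28,31]

Per-enzyme occurrences:
  WciIII TCTCA/3: at [18, 64, 184, 230] ⇒ [21, 67, 187, 233]
  UxaX ATGTCTAT/4: at [23, 33, 46, 89, 117, 135, 171, 192, 205, 215] ⇒ [27, 37, 50, 93, 121, 139, 175, 196, 209, 219]
  OquIX ATATC/1: at [70, 130, 143, 225] ⇒ [71, 131, 144, 226]

All cut coordinates (distinct, sorted): [21, 27, 37, 50, 67, 71, 93, 121, 131, 139, 144, 175, 187, 196, 209, 219, 226, 233]

Fragments:
  [0,21): 21 bp
  [21,27): 6 bp
  [27,37): 10 bp
  [37,50): 13 bp
  [50,67): 17 bp
  [67,71): 4 bp
  [71,93): 22 bp
  [93,121): 28 bp
  [121,131): 10 bp
  [131,139): 8 bp
  [139,144): 5 bp
  [144,175): 31 bp
  [175,187): 12 bp
  [187,196): 9 bp
  [196,209): 13 bp
  [209,219): 10 bp
  [219,226): 7 bp
  [226,233): 7 bp
  [233,236): 3 bp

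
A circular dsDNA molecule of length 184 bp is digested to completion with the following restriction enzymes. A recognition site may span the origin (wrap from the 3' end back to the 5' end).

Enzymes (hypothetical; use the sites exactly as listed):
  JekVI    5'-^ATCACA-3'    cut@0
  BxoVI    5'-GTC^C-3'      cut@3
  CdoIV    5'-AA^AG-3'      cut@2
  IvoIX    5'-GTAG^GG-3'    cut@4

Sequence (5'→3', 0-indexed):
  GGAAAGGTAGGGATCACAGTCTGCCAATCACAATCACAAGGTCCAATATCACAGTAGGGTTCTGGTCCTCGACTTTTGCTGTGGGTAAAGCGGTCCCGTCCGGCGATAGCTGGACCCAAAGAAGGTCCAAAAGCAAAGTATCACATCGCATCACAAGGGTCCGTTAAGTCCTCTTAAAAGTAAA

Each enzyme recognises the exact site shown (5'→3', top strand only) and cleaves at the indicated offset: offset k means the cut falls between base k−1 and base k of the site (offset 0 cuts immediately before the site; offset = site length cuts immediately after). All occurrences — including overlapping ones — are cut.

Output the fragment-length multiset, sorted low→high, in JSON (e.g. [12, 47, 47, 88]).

Per-enzyme occurrences:
  JekVI (ATCACA, off=0): starts [12, 26, 32, 47, 139, 149] → cuts [12, 26, 32, 47, 139, 149]
  BxoVI (GTCC, off=3): starts [40, 64, 92, 97, 124, 158, 167] → cuts [43, 67, 95, 100, 127, 161, 170]
  CdoIV (AAAG, off=2): starts [2, 86, 117, 129, 134, 176, 181] → cuts [4, 88, 119, 131, 136, 178, 183]
  IvoIX (GTAGGG, off=4): starts [6, 53] → cuts [10, 57]

All cut coordinates (distinct, sorted): [4, 10, 12, 26, 32, 43, 47, 57, 67, 88, 95, 100, 119, 127, 131, 136, 139, 149, 161, 170, 178, 183]

Fragments:
  4→10: 6 bp
  10→12: 2 bp
  12→26: 14 bp
  26→32: 6 bp
  32→43: 11 bp
  43→47: 4 bp
  47→57: 10 bp
  57→67: 10 bp
  67→88: 21 bp
  88→95: 7 bp
  95→100: 5 bp
  100→119: 19 bp
  119→127: 8 bp
  127→131: 4 bp
  131→136: 5 bp
  136→139: 3 bp
  139→149: 10 bp
  149→161: 12 bp
  161→170: 9 bp
  170→178: 8 bp
  178→183: 5 bp
  183→4 (wrap): 184-183+4 = 5 bp

[2,3,4,4,5,5,5,5,6,6,7,8,8,9,10,10,10,11,12,14,19,21]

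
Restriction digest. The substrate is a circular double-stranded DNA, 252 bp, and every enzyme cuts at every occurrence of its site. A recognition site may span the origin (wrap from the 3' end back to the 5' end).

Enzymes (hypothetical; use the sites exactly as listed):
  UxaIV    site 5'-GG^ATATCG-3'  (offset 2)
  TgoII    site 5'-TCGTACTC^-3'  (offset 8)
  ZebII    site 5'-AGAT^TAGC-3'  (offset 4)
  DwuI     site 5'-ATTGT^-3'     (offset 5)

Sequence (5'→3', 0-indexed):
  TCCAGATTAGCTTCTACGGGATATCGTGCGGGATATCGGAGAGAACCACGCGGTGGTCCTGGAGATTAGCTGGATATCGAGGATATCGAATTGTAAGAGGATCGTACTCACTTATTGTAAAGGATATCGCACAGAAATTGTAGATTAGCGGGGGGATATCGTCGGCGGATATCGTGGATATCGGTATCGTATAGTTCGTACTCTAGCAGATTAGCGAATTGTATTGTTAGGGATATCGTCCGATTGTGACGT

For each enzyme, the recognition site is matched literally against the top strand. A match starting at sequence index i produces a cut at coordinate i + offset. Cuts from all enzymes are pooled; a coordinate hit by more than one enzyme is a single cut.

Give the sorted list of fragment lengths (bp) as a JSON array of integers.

[4,5,5,5,7,8,9,9,9,10,11,12,12,12,13,13,15,15,18,26,34]

Site scan:
  UxaIV (GGATATCG, off=2): starts [18, 30, 71, 80, 121, 153, 166, 175, 230] → cuts [20, 32, 73, 82, 123, 155, 168, 177, 232]
  TgoII (TCGTACTC, off=8): starts [101, 195] → cuts [109, 203]
  ZebII (AGATTAGC, off=4): starts [3, 62, 141, 207] → cuts [7, 66, 145, 211]
  DwuI (ATTGT, off=5): starts [89, 113, 136, 217, 222, 242] → cuts [94, 118, 141, 222, 227, 247]

All cut coordinates (distinct, sorted): [7, 20, 32, 66, 73, 82, 94, 109, 118, 123, 141, 145, 155, 168, 177, 203, 211, 222, 227, 232, 247]

Fragments:
  7→20: 13 bp
  20→32: 12 bp
  32→66: 34 bp
  66→73: 7 bp
  73→82: 9 bp
  82→94: 12 bp
  94→109: 15 bp
  109→118: 9 bp
  118→123: 5 bp
  123→141: 18 bp
  141→145: 4 bp
  145→155: 10 bp
  155→168: 13 bp
  168→177: 9 bp
  177→203: 26 bp
  203→211: 8 bp
  211→222: 11 bp
  222→227: 5 bp
  227→232: 5 bp
  232→247: 15 bp
  247→7 (wrap): 252-247+7 = 12 bp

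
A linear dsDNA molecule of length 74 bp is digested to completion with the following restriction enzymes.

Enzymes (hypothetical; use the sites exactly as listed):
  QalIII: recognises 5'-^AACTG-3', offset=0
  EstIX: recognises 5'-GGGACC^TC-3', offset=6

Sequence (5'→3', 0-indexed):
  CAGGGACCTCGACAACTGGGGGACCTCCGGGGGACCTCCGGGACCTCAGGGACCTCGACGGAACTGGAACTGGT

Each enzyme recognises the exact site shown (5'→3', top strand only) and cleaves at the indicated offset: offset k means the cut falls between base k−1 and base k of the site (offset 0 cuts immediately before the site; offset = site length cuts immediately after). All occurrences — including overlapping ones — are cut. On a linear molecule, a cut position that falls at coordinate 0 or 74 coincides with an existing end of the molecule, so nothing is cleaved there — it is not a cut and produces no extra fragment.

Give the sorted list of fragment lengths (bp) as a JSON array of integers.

Per-enzyme occurrences:
  QalIII AACTG/0: at [13, 61, 67] ⇒ [13, 61, 67]
  EstIX GGGACCTC/6: at [2, 19, 30, 39, 48] ⇒ [8, 25, 36, 45, 54]

All cut coordinates (distinct, sorted): [8, 13, 25, 36, 45, 54, 61, 67]

Fragment lengths:
  [0,8): 8 bp
  [8,13): 5 bp
  [13,25): 12 bp
  [25,36): 11 bp
  [36,45): 9 bp
  [45,54): 9 bp
  [54,61): 7 bp
  [61,67): 6 bp
  [67,74): 7 bp

[5,6,7,7,8,9,9,11,12]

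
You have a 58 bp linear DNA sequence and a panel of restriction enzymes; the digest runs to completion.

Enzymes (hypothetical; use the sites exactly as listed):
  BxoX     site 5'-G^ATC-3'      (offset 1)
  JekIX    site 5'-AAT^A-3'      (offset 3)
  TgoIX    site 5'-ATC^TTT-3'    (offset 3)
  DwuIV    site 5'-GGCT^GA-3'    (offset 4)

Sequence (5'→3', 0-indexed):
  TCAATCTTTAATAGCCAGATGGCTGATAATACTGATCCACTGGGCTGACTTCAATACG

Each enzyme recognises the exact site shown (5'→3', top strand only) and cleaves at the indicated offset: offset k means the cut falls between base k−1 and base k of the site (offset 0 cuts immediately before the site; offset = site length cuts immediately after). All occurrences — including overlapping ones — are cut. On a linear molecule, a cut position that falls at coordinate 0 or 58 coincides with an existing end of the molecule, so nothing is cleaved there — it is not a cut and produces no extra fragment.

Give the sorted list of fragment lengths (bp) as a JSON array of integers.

Scan for sites:
  BxoX (GATC, off=1): starts [33] → cuts [34]
  JekIX (AATA, off=3): starts [9, 27, 52] → cuts [12, 30, 55]
  TgoIX (ATCTTT, off=3): starts [3] → cuts [6]
  DwuIV (GGCTGA, off=4): starts [20, 42] → cuts [24, 46]

All cut coordinates (distinct, sorted): [6, 12, 24, 30, 34, 46, 55]

Fragment lengths:
  [0,6): 6 bp
  [6,12): 6 bp
  [12,24): 12 bp
  [24,30): 6 bp
  [30,34): 4 bp
  [34,46): 12 bp
  [46,55): 9 bp
  [55,58): 3 bp

[3,4,6,6,6,9,12,12]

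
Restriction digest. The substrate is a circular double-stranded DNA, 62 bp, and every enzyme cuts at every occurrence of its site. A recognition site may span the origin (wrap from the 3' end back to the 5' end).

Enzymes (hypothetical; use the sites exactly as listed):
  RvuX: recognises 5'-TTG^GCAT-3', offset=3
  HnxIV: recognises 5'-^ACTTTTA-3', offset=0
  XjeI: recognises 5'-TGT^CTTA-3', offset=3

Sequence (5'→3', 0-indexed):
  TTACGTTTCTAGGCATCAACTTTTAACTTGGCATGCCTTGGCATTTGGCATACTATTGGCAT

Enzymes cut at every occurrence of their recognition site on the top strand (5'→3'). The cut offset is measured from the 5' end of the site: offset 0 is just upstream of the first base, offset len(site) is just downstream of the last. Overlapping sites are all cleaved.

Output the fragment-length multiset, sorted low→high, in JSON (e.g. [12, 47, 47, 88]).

[7,10,11,12,22]

Scan for sites:
  RvuX TTGGCAT/3: at [27, 37, 44, 55] ⇒ [30, 40, 47, 58]
  HnxIV ACTTTTA/0: at [18] ⇒ [18]
  XjeI (TGTCTTA, off=3): no sites

All cut coordinates (distinct, sorted): [18, 30, 40, 47, 58]

Fragment lengths:
  18→30: 12 bp
  30→40: 10 bp
  40→47: 7 bp
  47→58: 11 bp
  58→18 (wrap): 62-58+18 = 22 bp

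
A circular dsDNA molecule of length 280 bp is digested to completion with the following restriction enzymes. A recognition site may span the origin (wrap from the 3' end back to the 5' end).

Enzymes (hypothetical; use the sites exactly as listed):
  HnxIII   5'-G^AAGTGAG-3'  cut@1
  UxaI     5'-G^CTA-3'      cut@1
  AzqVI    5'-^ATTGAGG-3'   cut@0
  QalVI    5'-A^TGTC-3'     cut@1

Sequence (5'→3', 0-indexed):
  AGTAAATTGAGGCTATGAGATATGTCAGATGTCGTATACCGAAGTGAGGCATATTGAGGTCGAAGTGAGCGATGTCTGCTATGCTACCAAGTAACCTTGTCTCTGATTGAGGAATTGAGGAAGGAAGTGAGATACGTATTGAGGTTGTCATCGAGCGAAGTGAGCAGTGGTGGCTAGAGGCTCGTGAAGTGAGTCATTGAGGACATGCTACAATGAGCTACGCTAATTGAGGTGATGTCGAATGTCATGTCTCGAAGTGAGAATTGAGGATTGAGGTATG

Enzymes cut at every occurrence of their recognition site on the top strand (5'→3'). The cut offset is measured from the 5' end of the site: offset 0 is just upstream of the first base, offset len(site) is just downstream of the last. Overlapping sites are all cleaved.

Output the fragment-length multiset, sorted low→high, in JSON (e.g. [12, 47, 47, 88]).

[3,5,5,5,6,7,7,7,7,7,8,8,9,10,10,10,10,10,11,11,12,12,13,13,16,16,20,22]

Site scan:
  HnxIII GAAGTGAG/1: at [40, 61, 123, 156, 185, 253] ⇒ [41, 62, 124, 157, 186, 254]
  UxaI GCTA/1: at [11, 77, 82, 172, 206, 216, 221] ⇒ [12, 78, 83, 173, 207, 217, 222]
  AzqVI ATTGAGG/0: at [5, 52, 105, 113, 137, 195, 225, 262, 269] ⇒ [5, 52, 105, 113, 137, 195, 225, 262, 269]
  QalVI ATGTC/1: at [21, 28, 71, 234, 241, 246] ⇒ [22, 29, 72, 235, 242, 247]

All cut coordinates (distinct, sorted): [5, 12, 22, 29, 41, 52, 62, 72, 78, 83, 105, 113, 124, 137, 157, 173, 186, 195, 207, 217, 222, 225, 235, 242, 247, 254, 262, 269]

Fragments:
  5→12: 7 bp
  12→22: 10 bp
  22→29: 7 bp
  29→41: 12 bp
  41→52: 11 bp
  52→62: 10 bp
  62→72: 10 bp
  72→78: 6 bp
  78→83: 5 bp
  83→105: 22 bp
  105→113: 8 bp
  113→124: 11 bp
  124→137: 13 bp
  137→157: 20 bp
  157→173: 16 bp
  173→186: 13 bp
  186→195: 9 bp
  195→207: 12 bp
  207→217: 10 bp
  217→222: 5 bp
  222→225: 3 bp
  225→235: 10 bp
  235→242: 7 bp
  242→247: 5 bp
  247→254: 7 bp
  254→262: 8 bp
  262→269: 7 bp
  269→5 (wrap): 280-269+5 = 16 bp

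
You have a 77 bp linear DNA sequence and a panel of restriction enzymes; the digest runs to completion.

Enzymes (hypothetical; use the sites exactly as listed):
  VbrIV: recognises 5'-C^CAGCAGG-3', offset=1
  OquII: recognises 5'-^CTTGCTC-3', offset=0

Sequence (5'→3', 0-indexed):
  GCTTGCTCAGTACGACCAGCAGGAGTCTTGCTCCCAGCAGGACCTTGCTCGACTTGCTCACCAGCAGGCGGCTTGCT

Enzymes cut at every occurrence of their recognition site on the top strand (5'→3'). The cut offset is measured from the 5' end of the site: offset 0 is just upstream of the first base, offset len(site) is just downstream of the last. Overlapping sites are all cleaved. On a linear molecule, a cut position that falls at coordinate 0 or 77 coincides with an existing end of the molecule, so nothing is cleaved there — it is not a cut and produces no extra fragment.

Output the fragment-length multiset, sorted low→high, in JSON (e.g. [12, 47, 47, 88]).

[1,8,9,9,9,10,15,16]

Site scan:
  VbrIV CCAGCAGG/1: at [15, 33, 60] ⇒ [16, 34, 61]
  OquII CTTGCTC/0: at [1, 26, 43, 52] ⇒ [1, 26, 43, 52]

Pooled cuts: [1, 16, 26, 34, 43, 52, 61]

Fragment lengths:
  [0,1): 1 bp
  [1,16): 15 bp
  [16,26): 10 bp
  [26,34): 8 bp
  [34,43): 9 bp
  [43,52): 9 bp
  [52,61): 9 bp
  [61,77): 16 bp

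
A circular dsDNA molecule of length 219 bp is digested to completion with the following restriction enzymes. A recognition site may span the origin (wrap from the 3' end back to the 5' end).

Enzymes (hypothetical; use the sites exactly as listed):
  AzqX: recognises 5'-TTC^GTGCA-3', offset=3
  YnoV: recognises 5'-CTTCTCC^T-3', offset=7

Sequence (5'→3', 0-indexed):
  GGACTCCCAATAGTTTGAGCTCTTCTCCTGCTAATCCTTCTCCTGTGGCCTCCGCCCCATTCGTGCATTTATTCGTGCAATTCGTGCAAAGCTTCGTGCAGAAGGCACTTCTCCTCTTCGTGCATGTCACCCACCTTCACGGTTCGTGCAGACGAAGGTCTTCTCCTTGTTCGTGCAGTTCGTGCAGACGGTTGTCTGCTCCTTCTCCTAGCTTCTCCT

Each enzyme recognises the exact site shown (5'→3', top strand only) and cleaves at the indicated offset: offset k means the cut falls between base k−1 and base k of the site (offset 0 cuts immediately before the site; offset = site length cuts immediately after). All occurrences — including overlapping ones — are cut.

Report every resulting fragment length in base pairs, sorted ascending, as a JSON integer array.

[5,6,9,9,10,12,12,15,19,19,21,26,27,29]

Site scan:
  AzqX TTCGTGCA/3: at [59, 71, 80, 92, 116, 142, 169, 178] ⇒ [62, 74, 83, 95, 119, 145, 172, 181]
  YnoV CTTCTCCT/7: at [21, 36, 107, 159, 201, 211] ⇒ [28, 43, 114, 166, 208, 218]

All cut coordinates (distinct, sorted): [28, 43, 62, 74, 83, 95, 114, 119, 145, 166, 172, 181, 208, 218]

Fragments:
  28→43: 15 bp
  43→62: 19 bp
  62→74: 12 bp
  74→83: 9 bp
  83→95: 12 bp
  95→114: 19 bp
  114→119: 5 bp
  119→145: 26 bp
  145→166: 21 bp
  166→172: 6 bp
  172→181: 9 bp
  181→208: 27 bp
  208→218: 10 bp
  218→28 (wrap): 219-218+28 = 29 bp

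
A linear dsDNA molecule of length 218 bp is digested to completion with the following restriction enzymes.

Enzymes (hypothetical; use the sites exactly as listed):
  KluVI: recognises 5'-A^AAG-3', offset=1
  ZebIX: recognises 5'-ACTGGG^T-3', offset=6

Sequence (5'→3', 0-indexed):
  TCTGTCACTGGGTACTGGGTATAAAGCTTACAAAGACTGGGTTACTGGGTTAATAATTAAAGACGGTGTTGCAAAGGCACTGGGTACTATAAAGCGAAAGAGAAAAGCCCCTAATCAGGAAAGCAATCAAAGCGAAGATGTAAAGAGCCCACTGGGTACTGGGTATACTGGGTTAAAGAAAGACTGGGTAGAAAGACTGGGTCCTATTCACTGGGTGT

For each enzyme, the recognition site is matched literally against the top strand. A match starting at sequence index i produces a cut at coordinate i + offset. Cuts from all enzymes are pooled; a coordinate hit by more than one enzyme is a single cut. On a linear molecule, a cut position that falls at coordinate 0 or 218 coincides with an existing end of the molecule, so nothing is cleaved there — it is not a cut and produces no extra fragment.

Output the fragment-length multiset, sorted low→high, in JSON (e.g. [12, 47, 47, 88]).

Per-enzyme occurrences:
  KluVI (AAAG, off=1): starts [22, 31, 58, 72, 90, 96, 103, 119, 128, 141, 174, 178, 191] → cuts [23, 32, 59, 73, 91, 97, 104, 120, 129, 142, 175, 179, 192]
  ZebIX (ACTGGGT, off=6): starts [6, 13, 35, 43, 78, 150, 157, 166, 182, 195, 209] → cuts [12, 19, 41, 49, 84, 156, 163, 172, 188, 201, 215]

All cut coordinates (distinct, sorted): [12, 19, 23, 32, 41, 49, 59, 73, 84, 91, 97, 104, 120, 129, 142, 156, 163, 172, 175, 179, 188, 192, 201, 215]

Fragment lengths:
  [0,12): 12 bp
  [12,19): 7 bp
  [19,23): 4 bp
  [23,32): 9 bp
  [32,41): 9 bp
  [41,49): 8 bp
  [49,59): 10 bp
  [59,73): 14 bp
  [73,84): 11 bp
  [84,91): 7 bp
  [91,97): 6 bp
  [97,104): 7 bp
  [104,120): 16 bp
  [120,129): 9 bp
  [129,142): 13 bp
  [142,156): 14 bp
  [156,163): 7 bp
  [163,172): 9 bp
  [172,175): 3 bp
  [175,179): 4 bp
  [179,188): 9 bp
  [188,192): 4 bp
  [192,201): 9 bp
  [201,215): 14 bp
  [215,218): 3 bp

[3,3,4,4,4,6,7,7,7,7,8,9,9,9,9,9,9,10,11,12,13,14,14,14,16]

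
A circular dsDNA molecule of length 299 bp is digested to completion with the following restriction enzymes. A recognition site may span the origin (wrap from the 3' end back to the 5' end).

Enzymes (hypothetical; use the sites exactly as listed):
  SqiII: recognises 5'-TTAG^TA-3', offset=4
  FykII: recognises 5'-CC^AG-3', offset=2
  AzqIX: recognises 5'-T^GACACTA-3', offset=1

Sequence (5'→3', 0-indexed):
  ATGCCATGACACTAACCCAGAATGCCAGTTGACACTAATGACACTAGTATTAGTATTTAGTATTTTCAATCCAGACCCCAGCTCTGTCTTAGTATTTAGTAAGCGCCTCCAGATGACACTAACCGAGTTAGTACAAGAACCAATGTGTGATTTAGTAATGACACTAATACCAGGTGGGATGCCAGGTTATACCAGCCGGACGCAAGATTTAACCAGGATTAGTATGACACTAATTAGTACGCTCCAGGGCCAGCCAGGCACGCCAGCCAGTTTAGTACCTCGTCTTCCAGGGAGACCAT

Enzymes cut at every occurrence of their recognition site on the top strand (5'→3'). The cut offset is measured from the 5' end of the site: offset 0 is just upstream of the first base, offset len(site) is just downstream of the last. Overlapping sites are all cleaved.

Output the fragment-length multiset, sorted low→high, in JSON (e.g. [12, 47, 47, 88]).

Per-enzyme occurrences:
  SqiII (TTAGTA, off=4): starts [49, 56, 88, 95, 127, 151, 218, 233, 271] → cuts [53, 60, 92, 99, 131, 155, 222, 237, 275]
  FykII (CCAG, off=2): starts [16, 24, 70, 77, 108, 169, 181, 191, 212, 243, 249, 253, 262, 266, 286] → cuts [18, 26, 72, 79, 110, 171, 183, 193, 214, 245, 251, 255, 264, 268, 288]
  AzqIX (TGACACTA, off=1): starts [6, 29, 38, 113, 158, 224] → cuts [7, 30, 39, 114, 159, 225]

All cut coordinates (distinct, sorted): [7, 18, 26, 30, 39, 53, 60, 72, 79, 92, 99, 110, 114, 131, 155, 159, 171, 183, 193, 214, 222, 225, 237, 245, 251, 255, 264, 268, 275, 288]

Fragments:
  7→18: 11 bp
  18→26: 8 bp
  26→30: 4 bp
  30→39: 9 bp
  39→53: 14 bp
  53→60: 7 bp
  60→72: 12 bp
  72→79: 7 bp
  79→92: 13 bp
  92→99: 7 bp
  99→110: 11 bp
  110→114: 4 bp
  114→131: 17 bp
  131→155: 24 bp
  155→159: 4 bp
  159→171: 12 bp
  171→183: 12 bp
  183→193: 10 bp
  193→214: 21 bp
  214→222: 8 bp
  222→225: 3 bp
  225→237: 12 bp
  237→245: 8 bp
  245→251: 6 bp
  251→255: 4 bp
  255→264: 9 bp
  264→268: 4 bp
  268→275: 7 bp
  275→288: 13 bp
  288→7 (wrap): 299-288+7 = 18 bp

[3,4,4,4,4,4,6,7,7,7,7,8,8,8,9,9,10,11,11,12,12,12,12,13,13,14,17,18,21,24]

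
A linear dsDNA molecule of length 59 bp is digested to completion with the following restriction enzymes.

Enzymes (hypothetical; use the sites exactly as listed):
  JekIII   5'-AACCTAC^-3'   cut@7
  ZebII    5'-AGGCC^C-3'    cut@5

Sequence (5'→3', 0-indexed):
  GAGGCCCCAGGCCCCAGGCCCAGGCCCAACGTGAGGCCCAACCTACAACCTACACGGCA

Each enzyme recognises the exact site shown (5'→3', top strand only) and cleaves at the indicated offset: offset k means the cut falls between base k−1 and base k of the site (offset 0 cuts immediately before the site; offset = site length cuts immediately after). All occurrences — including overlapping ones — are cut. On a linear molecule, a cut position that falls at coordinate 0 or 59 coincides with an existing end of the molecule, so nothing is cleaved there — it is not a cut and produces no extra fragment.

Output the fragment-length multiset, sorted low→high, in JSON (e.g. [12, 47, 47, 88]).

[6,6,6,7,7,7,8,12]

Per-enzyme occurrences:
  JekIII AACCTAC/7: at [39, 46] ⇒ [46, 53]
  ZebII AGGCCC/5: at [1, 8, 15, 21, 33] ⇒ [6, 13, 20, 26, 38]

All cut coordinates (distinct, sorted): [6, 13, 20, 26, 38, 46, 53]

Fragment lengths:
  [0,6): 6 bp
  [6,13): 7 bp
  [13,20): 7 bp
  [20,26): 6 bp
  [26,38): 12 bp
  [38,46): 8 bp
  [46,53): 7 bp
  [53,59): 6 bp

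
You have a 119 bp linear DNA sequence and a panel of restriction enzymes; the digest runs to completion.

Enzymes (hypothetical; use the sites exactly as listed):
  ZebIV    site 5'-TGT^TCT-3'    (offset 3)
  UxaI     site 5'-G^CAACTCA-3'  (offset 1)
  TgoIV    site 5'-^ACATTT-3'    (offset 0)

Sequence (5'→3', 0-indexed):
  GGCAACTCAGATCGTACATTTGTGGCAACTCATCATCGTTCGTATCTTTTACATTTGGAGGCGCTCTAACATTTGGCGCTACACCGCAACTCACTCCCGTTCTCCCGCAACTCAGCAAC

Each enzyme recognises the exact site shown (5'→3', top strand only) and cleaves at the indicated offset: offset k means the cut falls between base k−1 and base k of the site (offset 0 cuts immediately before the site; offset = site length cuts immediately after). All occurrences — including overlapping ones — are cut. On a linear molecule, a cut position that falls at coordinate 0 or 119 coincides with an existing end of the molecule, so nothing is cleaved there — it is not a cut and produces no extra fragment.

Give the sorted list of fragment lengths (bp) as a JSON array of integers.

[2,10,12,13,18,18,21,25]

Per-enzyme occurrences:
  ZebIV (TGTTCT, off=3): no sites
  UxaI GCAACTCA/1: at [1, 24, 85, 106] ⇒ [2, 25, 86, 107]
  TgoIV ACATTT/0: at [15, 50, 68] ⇒ [15, 50, 68]

Pooled cuts: [2, 15, 25, 50, 68, 86, 107]

Fragment lengths:
  [0,2): 2 bp
  [2,15): 13 bp
  [15,25): 10 bp
  [25,50): 25 bp
  [50,68): 18 bp
  [68,86): 18 bp
  [86,107): 21 bp
  [107,119): 12 bp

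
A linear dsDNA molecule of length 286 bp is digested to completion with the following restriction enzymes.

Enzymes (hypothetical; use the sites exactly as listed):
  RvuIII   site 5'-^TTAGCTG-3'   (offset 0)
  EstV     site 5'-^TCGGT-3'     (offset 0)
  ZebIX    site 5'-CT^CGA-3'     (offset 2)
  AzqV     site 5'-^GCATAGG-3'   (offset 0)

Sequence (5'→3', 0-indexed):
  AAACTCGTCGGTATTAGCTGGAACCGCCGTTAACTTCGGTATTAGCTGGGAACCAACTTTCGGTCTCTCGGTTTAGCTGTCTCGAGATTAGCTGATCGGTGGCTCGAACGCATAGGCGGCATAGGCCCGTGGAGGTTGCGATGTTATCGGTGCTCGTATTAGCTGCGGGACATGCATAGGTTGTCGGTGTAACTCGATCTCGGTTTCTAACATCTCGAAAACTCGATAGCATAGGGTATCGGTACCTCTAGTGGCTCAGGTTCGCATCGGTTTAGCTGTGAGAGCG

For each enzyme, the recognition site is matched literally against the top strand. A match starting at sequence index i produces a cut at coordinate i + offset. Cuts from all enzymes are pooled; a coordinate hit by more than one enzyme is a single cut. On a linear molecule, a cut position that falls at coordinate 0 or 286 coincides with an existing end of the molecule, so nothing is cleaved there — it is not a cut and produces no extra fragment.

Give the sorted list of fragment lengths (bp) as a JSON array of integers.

[5,5,5,5,5,5,6,6,7,8,8,8,9,9,10,10,10,11,12,15,15,16,18,22,28,28]

Site scan:
  RvuIII TTAGCTG/0: at [13, 41, 72, 87, 158, 271] ⇒ [13, 41, 72, 87, 158, 271]
  EstV TCGGT/0: at [7, 35, 59, 67, 95, 146, 183, 199, 238, 266] ⇒ [7, 35, 59, 67, 95, 146, 183, 199, 238, 266]
  ZebIX CTCGA/2: at [80, 102, 192, 213, 221] ⇒ [82, 104, 194, 215, 223]
  AzqV GCATAGG/0: at [109, 118, 173, 228] ⇒ [109, 118, 173, 228]

Pooled cuts: [7, 13, 35, 41, 59, 67, 72, 82, 87, 95, 104, 109, 118, 146, 158, 173, 183, 194, 199, 215, 223, 228, 238, 266, 271]

Fragments:
  [0,7): 7 bp
  [7,13): 6 bp
  [13,35): 22 bp
  [35,41): 6 bp
  [41,59): 18 bp
  [59,67): 8 bp
  [67,72): 5 bp
  [72,82): 10 bp
  [82,87): 5 bp
  [87,95): 8 bp
  [95,104): 9 bp
  [104,109): 5 bp
  [109,118): 9 bp
  [118,146): 28 bp
  [146,158): 12 bp
  [158,173): 15 bp
  [173,183): 10 bp
  [183,194): 11 bp
  [194,199): 5 bp
  [199,215): 16 bp
  [215,223): 8 bp
  [223,228): 5 bp
  [228,238): 10 bp
  [238,266): 28 bp
  [266,271): 5 bp
  [271,286): 15 bp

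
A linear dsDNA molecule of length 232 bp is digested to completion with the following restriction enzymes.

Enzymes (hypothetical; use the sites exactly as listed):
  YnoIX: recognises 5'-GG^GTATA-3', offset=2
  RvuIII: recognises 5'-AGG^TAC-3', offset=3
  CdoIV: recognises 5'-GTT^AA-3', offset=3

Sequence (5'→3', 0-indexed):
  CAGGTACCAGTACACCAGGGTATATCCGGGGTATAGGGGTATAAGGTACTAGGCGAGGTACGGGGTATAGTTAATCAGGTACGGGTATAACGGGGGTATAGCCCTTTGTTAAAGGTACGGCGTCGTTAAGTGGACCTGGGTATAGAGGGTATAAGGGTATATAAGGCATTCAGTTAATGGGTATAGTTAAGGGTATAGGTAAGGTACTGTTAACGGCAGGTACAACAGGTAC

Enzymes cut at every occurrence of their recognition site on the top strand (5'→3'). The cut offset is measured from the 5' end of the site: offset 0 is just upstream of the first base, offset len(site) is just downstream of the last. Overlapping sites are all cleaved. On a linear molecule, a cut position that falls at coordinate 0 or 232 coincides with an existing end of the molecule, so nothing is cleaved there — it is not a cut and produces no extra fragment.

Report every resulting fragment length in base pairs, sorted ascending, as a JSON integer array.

Site scan:
  YnoIX GGGTATA/2: at [17, 28, 36, 62, 82, 93, 137, 146, 154, 178, 190] ⇒ [19, 30, 38, 64, 84, 95, 139, 148, 156, 180, 192]
  RvuIII AGGTAC/3: at [1, 43, 55, 76, 112, 201, 217, 226] ⇒ [4, 46, 58, 79, 115, 204, 220, 229]
  CdoIV GTTAA/3: at [69, 107, 124, 172, 185, 208] ⇒ [72, 110, 127, 175, 188, 211]

All cut coordinates (distinct, sorted): [4, 19, 30, 38, 46, 58, 64, 72, 79, 84, 95, 110, 115, 127, 139, 148, 156, 175, 180, 188, 192, 204, 211, 220, 229]

Fragment lengths:
  [0,4): 4 bp
  [4,19): 15 bp
  [19,30): 11 bp
  [30,38): 8 bp
  [38,46): 8 bp
  [46,58): 12 bp
  [58,64): 6 bp
  [64,72): 8 bp
  [72,79): 7 bp
  [79,84): 5 bp
  [84,95): 11 bp
  [95,110): 15 bp
  [110,115): 5 bp
  [115,127): 12 bp
  [127,139): 12 bp
  [139,148): 9 bp
  [148,156): 8 bp
  [156,175): 19 bp
  [175,180): 5 bp
  [180,188): 8 bp
  [188,192): 4 bp
  [192,204): 12 bp
  [204,211): 7 bp
  [211,220): 9 bp
  [220,229): 9 bp
  [229,232): 3 bp

[3,4,4,5,5,5,6,7,7,8,8,8,8,8,9,9,9,11,11,12,12,12,12,15,15,19]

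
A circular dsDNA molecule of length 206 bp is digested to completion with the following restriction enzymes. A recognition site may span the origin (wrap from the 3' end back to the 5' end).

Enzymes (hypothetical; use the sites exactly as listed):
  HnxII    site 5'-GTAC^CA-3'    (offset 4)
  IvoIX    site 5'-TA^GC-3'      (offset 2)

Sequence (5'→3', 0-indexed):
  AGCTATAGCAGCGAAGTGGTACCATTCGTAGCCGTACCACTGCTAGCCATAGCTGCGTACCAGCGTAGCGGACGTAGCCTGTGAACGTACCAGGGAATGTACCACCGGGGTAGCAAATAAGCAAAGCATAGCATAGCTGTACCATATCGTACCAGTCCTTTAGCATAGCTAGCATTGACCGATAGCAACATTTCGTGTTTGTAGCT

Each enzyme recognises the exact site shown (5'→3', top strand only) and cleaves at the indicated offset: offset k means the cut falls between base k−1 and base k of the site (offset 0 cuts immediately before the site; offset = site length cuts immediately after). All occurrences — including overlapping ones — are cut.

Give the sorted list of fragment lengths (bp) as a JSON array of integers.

Scan for sites:
  HnxII (GTACCA, off=4): starts [18, 33, 56, 86, 98, 138, 148] → cuts [22, 37, 60, 90, 102, 142, 152]
  IvoIX (TAGC, off=2): starts [5, 28, 43, 49, 65, 74, 110, 128, 133, 160, 165, 169, 182, 201, 205] → cuts [1, 7, 30, 45, 51, 67, 76, 112, 130, 135, 162, 167, 171, 184, 203]

All cut coordinates (distinct, sorted): [1, 7, 22, 30, 37, 45, 51, 60, 67, 76, 90, 102, 112, 130, 135, 142, 152, 162, 167, 171, 184, 203]

Fragments:
  1→7: 6 bp
  7→22: 15 bp
  22→30: 8 bp
  30→37: 7 bp
  37→45: 8 bp
  45→51: 6 bp
  51→60: 9 bp
  60→67: 7 bp
  67→76: 9 bp
  76→90: 14 bp
  90→102: 12 bp
  102→112: 10 bp
  112→130: 18 bp
  130→135: 5 bp
  135→142: 7 bp
  142→152: 10 bp
  152→162: 10 bp
  162→167: 5 bp
  167→171: 4 bp
  171→184: 13 bp
  184→203: 19 bp
  203→1 (wrap): 206-203+1 = 4 bp

[4,4,5,5,6,6,7,7,7,8,8,9,9,10,10,10,12,13,14,15,18,19]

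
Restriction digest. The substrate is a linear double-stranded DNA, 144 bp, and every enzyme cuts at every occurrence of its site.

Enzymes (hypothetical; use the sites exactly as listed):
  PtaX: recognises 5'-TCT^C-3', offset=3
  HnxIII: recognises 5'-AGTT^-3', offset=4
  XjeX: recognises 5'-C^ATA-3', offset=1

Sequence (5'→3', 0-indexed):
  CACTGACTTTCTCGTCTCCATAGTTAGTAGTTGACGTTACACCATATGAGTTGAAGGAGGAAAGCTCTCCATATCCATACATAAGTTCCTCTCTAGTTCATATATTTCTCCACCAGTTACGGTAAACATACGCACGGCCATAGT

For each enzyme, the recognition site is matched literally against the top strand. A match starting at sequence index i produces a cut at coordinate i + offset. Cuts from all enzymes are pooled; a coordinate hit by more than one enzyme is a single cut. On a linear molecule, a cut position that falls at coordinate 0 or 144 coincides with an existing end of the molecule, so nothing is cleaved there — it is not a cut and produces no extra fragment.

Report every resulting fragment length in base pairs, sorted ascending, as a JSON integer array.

[1,2,2,4,5,5,5,6,6,6,7,7,9,9,9,10,11,12,12,16]

Per-enzyme occurrences:
  PtaX TCTC/3: at [9, 14, 65, 89, 106] ⇒ [12, 17, 68, 92, 109]
  HnxIII AGTT/4: at [21, 28, 48, 83, 94, 114] ⇒ [25, 32, 52, 87, 98, 118]
  XjeX CATA/1: at [18, 42, 69, 75, 79, 98, 126, 138] ⇒ [19, 43, 70, 76, 80, 99, 127, 139]

Pooled cuts: [12, 17, 19, 25, 32, 43, 52, 68, 70, 76, 80, 87, 92, 98, 99, 109, 118, 127, 139]

Fragment lengths:
  [0,12): 12 bp
  [12,17): 5 bp
  [17,19): 2 bp
  [19,25): 6 bp
  [25,32): 7 bp
  [32,43): 11 bp
  [43,52): 9 bp
  [52,68): 16 bp
  [68,70): 2 bp
  [70,76): 6 bp
  [76,80): 4 bp
  [80,87): 7 bp
  [87,92): 5 bp
  [92,98): 6 bp
  [98,99): 1 bp
  [99,109): 10 bp
  [109,118): 9 bp
  [118,127): 9 bp
  [127,139): 12 bp
  [139,144): 5 bp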